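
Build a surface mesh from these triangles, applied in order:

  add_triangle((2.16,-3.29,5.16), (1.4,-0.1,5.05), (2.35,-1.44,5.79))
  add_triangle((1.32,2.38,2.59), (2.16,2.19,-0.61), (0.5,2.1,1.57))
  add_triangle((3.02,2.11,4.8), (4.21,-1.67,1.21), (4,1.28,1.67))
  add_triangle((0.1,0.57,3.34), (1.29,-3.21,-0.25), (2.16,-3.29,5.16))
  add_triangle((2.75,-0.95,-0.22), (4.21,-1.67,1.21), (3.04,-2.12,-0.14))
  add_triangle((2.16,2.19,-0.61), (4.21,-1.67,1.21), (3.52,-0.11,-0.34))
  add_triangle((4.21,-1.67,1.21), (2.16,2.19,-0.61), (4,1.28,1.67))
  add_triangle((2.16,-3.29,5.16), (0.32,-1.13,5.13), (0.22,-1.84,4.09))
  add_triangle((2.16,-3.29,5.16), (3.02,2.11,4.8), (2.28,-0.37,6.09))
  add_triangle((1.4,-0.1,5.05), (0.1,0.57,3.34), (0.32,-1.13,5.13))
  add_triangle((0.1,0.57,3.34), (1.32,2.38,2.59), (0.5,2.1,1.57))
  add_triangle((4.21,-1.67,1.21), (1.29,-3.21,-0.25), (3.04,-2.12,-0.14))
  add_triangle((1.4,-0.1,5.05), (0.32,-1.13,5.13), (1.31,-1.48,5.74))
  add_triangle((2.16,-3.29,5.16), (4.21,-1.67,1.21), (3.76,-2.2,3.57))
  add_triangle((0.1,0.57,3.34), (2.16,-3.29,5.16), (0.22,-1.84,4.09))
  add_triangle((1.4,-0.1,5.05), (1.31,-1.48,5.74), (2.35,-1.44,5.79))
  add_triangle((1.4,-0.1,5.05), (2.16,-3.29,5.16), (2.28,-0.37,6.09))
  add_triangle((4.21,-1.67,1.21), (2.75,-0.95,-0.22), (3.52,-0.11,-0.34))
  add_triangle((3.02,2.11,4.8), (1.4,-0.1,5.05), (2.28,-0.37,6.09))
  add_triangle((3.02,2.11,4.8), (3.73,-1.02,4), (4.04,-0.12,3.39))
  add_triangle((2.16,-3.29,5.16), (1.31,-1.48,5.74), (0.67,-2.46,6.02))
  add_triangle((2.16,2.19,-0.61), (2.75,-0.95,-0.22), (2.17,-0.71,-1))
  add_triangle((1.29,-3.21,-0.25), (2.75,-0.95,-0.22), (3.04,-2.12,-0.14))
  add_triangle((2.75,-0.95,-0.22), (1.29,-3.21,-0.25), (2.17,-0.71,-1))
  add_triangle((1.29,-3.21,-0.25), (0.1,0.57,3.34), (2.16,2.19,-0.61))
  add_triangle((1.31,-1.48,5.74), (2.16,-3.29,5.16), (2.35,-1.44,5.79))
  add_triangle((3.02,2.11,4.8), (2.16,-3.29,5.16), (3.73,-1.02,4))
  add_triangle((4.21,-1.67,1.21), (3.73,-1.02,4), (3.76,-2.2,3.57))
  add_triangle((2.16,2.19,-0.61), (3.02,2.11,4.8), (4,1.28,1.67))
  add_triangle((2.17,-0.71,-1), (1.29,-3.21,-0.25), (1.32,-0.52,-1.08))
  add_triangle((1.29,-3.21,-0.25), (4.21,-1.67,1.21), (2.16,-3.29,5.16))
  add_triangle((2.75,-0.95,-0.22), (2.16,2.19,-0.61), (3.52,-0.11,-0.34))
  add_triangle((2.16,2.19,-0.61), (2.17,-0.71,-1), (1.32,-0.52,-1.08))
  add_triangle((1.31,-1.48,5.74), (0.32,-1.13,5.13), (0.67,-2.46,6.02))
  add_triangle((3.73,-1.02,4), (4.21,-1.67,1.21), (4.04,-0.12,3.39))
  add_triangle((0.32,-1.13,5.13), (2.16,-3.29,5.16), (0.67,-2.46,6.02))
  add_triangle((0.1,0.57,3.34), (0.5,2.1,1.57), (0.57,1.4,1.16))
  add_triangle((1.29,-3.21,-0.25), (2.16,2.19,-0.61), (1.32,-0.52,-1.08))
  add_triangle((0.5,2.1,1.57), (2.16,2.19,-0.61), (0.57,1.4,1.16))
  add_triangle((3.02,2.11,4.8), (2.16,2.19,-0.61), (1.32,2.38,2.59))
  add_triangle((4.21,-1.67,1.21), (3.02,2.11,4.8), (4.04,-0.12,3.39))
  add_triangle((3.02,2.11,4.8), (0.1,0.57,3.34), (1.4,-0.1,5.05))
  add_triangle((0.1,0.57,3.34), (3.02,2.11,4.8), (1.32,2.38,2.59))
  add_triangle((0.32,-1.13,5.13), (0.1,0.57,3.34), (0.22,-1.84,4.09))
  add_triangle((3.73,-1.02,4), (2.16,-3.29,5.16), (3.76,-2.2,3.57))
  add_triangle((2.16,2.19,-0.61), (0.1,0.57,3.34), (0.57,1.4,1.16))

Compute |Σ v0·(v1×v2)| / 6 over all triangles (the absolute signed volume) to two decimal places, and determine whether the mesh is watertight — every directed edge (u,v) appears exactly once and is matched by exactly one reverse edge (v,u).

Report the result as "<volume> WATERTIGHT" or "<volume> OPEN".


68.36 WATERTIGHT

Per-triangle v0·(v1×v2)/6:
  t1: -1.1847
  t2: +1.0575
  t3: +6.7013
  t4: +0.5237
  t5: +0.7482
  t6: +1.7788
  t7: +3.5882
  t8: +1.5405
  t9: +4.2509
  t10: +1.3050
  t11: +0.7784
  t12: +1.5211
  t13: +1.0240
  t14: +1.9934
  t15: -2.6070
  t16: +1.1704
  t17: +1.4344
  t18: +0.7783
  t19: +1.4527
  t20: +2.6759
  t21: +2.1727
  t22: +1.1042
  t23: +0.2027
  t24: +1.0497
  t25: -5.4976
  t26: +1.9779
  t27: +7.8101
  t28: +2.2584
  t29: +4.6889
  t30: +0.4866
  t31: +9.6539
  t32: +0.1430
  t33: +0.4819
  t34: +0.8687
  t35: +2.3271
  t36: -1.2399
  t37: -0.2428
  t38: -1.2267
  t39: -0.2511
  t40: +3.1352
  t41: +1.0830
  t42: +2.4374
  t43: +2.2102
  t44: +0.1262
  t45: +2.8471
  t46: -0.7740
Σ = +68.3641 → |volume| = 68.36

Directed edges: 138 total, each appears once with its reverse present → watertight.


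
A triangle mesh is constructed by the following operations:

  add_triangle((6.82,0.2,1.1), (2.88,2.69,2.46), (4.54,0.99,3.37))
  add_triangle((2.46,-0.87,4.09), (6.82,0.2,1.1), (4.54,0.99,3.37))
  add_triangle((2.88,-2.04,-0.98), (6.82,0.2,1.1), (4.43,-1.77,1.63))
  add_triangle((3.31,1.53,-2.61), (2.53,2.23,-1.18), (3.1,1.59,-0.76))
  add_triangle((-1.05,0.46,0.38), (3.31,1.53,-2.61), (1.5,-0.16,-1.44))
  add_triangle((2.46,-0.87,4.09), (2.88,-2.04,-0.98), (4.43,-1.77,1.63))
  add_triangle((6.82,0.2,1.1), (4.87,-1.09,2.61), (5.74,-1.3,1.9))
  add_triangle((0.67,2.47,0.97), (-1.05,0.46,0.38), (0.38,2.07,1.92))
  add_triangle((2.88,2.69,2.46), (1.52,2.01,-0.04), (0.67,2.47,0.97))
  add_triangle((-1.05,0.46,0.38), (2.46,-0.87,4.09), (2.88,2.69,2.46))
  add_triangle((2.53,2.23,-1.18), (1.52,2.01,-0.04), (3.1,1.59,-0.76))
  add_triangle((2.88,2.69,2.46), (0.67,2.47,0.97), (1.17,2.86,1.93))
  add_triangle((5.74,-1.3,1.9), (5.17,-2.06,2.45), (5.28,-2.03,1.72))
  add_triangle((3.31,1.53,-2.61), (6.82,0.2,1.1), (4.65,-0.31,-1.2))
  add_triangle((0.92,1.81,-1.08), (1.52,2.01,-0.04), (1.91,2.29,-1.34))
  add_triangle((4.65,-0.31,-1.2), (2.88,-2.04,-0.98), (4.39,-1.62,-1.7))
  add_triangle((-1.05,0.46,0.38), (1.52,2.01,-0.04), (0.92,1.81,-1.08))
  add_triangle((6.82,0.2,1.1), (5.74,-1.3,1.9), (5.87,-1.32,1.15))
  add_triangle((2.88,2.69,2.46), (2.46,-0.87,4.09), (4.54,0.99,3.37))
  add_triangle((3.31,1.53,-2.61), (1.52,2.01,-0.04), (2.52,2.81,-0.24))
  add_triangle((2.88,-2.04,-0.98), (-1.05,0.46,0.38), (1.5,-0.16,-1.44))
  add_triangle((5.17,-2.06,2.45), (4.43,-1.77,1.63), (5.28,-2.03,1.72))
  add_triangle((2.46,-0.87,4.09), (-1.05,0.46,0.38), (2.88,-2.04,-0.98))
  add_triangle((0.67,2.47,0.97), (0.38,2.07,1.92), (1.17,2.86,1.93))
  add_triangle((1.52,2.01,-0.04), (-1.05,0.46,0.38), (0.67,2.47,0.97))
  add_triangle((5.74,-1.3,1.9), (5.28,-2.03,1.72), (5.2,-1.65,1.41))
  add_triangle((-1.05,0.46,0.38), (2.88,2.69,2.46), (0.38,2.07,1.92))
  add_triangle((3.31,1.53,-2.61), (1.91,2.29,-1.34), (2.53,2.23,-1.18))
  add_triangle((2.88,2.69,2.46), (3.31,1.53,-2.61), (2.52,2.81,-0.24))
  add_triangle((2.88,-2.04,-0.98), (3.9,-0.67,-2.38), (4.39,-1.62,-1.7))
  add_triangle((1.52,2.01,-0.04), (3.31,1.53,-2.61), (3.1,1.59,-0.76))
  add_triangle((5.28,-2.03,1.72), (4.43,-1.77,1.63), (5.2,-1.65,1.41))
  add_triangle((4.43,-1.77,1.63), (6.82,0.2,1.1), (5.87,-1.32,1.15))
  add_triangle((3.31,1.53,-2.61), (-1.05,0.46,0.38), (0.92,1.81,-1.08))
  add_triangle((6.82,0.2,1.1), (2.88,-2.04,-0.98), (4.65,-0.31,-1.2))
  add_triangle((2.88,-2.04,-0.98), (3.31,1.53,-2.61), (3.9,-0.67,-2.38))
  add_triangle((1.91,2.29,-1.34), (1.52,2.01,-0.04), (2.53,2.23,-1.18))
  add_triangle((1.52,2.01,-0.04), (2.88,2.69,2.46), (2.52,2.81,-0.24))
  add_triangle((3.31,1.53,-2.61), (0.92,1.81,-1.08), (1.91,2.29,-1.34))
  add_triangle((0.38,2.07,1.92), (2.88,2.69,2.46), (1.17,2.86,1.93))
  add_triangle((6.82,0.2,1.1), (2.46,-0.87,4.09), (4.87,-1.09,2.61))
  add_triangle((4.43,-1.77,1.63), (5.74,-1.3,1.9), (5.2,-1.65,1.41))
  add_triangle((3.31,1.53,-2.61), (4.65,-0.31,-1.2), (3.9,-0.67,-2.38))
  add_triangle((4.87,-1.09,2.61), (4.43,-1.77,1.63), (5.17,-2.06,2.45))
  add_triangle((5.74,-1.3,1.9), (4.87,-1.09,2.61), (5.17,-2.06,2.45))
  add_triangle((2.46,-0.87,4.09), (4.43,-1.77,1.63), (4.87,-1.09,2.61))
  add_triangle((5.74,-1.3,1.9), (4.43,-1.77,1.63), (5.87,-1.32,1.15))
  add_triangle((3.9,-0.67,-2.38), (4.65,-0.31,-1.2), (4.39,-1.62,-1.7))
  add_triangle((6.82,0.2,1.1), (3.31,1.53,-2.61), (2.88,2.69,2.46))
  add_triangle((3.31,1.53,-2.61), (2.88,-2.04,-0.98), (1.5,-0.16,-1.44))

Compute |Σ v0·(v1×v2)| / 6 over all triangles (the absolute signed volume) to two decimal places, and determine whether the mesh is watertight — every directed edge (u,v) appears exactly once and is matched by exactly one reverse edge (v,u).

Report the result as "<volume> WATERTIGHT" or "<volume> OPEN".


Per-triangle v0·(v1×v2)/6:
  t1: +5.8685
  t2: +6.4218
  t3: +5.3302
  t4: +0.9149
  t5: +0.3450
  t6: +1.9212
  t7: +1.6800
  t8: +0.5205
  t9: +1.2974
  t10: +3.3168
  t11: +0.5161
  t12: +0.4864
  t13: +0.6131
  t14: +4.7712
  t15: +0.2569
  t16: +0.5686
  t17: +0.5474
  t18: +1.3131
  t19: +3.8752
  t20: +0.2086
  t21: +0.1168
  t22: +0.0331
  t23: +0.6806
  t24: +0.2399
  t25: +0.3211
  t26: +0.2359
  t27: -0.0521
  t28: +0.5355
  t29: +2.9841
  t30: +0.5457
  t31: -1.1145
  t32: -0.0407
  t33: -1.1138
  t34: +0.1573
  t35: +3.9760
  t36: -0.4680
  t37: +0.2980
  t38: +0.3848
  t39: +0.4021
  t40: +0.5872
  t41: +3.2214
  t42: -0.3022
  t43: +2.4215
  t44: -0.3427
  t45: +0.8580
  t46: +1.9442
  t47: +0.5802
  t48: +1.2328
  t49: +12.5612
  t50: +1.0861
Σ = +72.7423 → |volume| = 72.74

Directed edges: 150 total, each appears once with its reverse present → watertight.

72.74 WATERTIGHT


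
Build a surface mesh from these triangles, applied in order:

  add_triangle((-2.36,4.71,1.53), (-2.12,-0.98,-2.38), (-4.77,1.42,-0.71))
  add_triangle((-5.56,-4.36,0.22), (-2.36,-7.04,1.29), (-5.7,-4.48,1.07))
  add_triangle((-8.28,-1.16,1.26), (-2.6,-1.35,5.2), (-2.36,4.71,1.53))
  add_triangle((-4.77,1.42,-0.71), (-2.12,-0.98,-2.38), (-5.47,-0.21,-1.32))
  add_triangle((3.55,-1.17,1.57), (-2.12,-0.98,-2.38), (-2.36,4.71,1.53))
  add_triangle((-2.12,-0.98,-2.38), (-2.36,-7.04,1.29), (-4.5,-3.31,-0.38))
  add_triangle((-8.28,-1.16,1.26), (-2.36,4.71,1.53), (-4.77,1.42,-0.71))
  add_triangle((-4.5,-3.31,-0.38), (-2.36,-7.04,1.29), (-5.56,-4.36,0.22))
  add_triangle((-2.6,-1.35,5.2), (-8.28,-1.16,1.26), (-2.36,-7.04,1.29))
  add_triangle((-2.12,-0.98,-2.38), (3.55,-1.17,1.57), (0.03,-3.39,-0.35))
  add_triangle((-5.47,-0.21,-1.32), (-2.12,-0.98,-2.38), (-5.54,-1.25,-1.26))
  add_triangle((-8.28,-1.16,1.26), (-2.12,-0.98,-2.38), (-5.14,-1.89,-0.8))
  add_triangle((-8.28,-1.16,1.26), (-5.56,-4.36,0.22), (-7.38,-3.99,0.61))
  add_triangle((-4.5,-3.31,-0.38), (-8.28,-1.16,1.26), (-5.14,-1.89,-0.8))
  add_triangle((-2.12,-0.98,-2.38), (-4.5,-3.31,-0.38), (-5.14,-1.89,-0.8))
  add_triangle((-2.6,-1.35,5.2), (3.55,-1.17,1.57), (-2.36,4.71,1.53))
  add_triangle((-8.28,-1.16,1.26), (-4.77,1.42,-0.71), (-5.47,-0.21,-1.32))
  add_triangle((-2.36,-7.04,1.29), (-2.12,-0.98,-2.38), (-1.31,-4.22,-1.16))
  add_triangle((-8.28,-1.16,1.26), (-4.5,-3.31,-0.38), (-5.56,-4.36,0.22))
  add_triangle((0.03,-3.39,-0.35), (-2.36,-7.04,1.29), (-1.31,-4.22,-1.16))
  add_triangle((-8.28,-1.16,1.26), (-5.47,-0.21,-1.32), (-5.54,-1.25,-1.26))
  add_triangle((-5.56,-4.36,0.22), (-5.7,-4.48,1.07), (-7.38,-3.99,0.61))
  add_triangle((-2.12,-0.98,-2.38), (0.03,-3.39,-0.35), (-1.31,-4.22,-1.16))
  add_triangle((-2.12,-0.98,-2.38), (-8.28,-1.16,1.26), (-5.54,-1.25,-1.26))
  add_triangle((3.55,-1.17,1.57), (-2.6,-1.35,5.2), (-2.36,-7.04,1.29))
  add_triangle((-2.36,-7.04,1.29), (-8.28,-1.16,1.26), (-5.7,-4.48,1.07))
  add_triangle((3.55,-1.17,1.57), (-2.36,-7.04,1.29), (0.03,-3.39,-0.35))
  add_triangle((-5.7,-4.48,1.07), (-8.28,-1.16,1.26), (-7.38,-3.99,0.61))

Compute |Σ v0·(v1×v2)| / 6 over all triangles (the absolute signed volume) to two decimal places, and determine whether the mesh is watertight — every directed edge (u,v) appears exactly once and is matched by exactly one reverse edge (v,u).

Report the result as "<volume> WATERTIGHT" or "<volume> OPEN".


Per-triangle v0·(v1×v2)/6:
  t1: +4.1675
  t2: +4.0495
  t3: +35.0121
  t4: +2.3694
  t5: +0.7996
  t6: +8.1085
  t7: +13.3622
  t8: +2.4410
  t9: +43.2168
  t10: +2.5239
  t11: +1.8299
  t12: +2.8720
  t13: +0.0187
  t14: +4.1315
  t15: +2.9621
  t16: +18.1339
  t17: +5.1004
  t18: +4.3780
  t19: +2.9469
  t20: +2.5266
  t21: +3.0221
  t22: +1.4094
  t23: +0.8636
  t24: +0.2149
  t25: +26.3242
  t26: +2.8532
  t27: +6.3475
  t28: +3.4330
Σ = +205.4185 → |volume| = 205.42

Directed edges: 84 total, each appears once with its reverse present → watertight.

205.42 WATERTIGHT


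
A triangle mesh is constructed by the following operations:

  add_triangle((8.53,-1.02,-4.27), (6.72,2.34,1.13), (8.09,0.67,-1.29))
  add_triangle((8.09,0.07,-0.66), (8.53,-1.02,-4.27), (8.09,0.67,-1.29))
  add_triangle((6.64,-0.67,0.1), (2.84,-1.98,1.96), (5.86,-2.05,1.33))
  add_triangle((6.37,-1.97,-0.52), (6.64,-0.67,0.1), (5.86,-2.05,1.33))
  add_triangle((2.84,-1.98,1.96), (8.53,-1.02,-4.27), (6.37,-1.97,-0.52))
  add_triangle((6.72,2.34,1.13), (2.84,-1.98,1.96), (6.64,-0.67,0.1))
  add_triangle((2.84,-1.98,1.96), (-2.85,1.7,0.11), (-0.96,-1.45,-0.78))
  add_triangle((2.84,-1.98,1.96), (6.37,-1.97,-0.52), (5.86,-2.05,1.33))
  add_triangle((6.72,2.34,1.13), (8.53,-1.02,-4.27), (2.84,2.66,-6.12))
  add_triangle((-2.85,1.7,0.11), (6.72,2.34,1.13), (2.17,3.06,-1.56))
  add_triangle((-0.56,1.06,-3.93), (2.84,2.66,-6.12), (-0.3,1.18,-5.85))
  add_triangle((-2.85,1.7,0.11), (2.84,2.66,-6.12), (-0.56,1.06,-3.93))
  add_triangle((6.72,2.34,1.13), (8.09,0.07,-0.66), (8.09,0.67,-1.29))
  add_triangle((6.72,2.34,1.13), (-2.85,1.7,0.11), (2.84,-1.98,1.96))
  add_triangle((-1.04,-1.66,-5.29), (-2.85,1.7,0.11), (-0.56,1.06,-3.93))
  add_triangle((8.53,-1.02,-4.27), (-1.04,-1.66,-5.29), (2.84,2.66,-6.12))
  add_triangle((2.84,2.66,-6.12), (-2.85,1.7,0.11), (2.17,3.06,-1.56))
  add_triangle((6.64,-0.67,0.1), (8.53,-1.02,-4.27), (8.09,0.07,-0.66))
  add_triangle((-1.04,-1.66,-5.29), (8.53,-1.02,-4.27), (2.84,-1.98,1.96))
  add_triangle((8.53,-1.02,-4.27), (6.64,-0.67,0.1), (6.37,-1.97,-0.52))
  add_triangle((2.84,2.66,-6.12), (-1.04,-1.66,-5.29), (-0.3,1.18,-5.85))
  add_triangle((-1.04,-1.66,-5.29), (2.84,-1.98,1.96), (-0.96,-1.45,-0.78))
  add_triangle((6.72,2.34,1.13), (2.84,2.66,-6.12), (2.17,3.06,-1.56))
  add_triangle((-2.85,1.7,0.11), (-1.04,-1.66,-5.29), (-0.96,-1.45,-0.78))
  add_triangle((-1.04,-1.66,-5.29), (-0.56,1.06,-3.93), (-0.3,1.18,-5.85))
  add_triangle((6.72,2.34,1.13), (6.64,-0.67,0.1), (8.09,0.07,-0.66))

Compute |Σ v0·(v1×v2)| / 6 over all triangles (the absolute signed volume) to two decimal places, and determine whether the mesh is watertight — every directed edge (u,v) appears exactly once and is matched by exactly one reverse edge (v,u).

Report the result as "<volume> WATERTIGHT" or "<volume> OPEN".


205.65 WATERTIGHT

Per-triangle v0·(v1×v2)/6:
  t1: +1.8725
  t2: +3.8206
  t3: +0.7679
  t4: +2.8182
  t5: +0.4148
  t6: +8.3316
  t7: +2.0994
  t8: +1.5619
  t9: +40.1614
  t10: +7.3253
  t11: +1.3201
  t12: +6.1000
  t13: +3.2960
  t14: +6.4296
  t15: +6.1183
  t16: +36.6975
  t17: +9.3784
  t18: +4.4521
  t19: +22.1294
  t20: +6.3520
  t21: +7.3172
  t22: +4.4540
  t23: +13.4250
  t24: +4.2359
  t25: +1.1534
  t26: +3.6204
Σ = +205.6529 → |volume| = 205.65

Directed edges: 78 total, each appears once with its reverse present → watertight.


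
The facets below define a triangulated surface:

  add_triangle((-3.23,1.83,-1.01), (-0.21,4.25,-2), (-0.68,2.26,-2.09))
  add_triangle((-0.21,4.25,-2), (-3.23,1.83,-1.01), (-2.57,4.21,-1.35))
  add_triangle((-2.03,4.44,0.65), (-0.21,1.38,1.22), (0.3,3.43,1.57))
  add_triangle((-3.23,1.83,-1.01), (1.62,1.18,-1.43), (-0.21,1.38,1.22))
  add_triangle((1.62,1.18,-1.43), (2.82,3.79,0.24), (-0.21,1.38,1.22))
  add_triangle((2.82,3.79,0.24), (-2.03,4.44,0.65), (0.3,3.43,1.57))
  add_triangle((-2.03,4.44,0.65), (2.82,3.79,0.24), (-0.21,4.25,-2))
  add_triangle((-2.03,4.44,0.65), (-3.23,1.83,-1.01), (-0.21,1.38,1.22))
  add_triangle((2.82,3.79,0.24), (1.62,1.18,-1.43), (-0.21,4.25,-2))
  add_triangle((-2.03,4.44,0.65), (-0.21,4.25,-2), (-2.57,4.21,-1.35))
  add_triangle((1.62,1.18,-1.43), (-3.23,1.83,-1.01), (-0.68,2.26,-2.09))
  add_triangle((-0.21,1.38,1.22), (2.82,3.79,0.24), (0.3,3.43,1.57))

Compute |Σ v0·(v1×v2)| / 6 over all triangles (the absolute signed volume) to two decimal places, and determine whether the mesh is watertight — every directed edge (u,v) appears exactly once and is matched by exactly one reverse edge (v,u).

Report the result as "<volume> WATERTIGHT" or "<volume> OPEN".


Per-triangle v0·(v1×v2)/6:
  t1: +2.2228
  t2: +1.6526
  t3: +1.0747
  t4: -2.7666
  t5: -0.6447
  t6: +4.0330
  t7: +8.4306
  t8: +1.4048
  t9: +4.2688
  t10: +3.7737
  t11: -0.1657
  t12: +0.5544
Σ = +23.8384 → |volume| = 23.84

Directed edges: 36 total; 6 unmatched, e.g. (-0.21,4.25,-2)→(-0.68,2.26,-2.09) → open.

23.84 OPEN


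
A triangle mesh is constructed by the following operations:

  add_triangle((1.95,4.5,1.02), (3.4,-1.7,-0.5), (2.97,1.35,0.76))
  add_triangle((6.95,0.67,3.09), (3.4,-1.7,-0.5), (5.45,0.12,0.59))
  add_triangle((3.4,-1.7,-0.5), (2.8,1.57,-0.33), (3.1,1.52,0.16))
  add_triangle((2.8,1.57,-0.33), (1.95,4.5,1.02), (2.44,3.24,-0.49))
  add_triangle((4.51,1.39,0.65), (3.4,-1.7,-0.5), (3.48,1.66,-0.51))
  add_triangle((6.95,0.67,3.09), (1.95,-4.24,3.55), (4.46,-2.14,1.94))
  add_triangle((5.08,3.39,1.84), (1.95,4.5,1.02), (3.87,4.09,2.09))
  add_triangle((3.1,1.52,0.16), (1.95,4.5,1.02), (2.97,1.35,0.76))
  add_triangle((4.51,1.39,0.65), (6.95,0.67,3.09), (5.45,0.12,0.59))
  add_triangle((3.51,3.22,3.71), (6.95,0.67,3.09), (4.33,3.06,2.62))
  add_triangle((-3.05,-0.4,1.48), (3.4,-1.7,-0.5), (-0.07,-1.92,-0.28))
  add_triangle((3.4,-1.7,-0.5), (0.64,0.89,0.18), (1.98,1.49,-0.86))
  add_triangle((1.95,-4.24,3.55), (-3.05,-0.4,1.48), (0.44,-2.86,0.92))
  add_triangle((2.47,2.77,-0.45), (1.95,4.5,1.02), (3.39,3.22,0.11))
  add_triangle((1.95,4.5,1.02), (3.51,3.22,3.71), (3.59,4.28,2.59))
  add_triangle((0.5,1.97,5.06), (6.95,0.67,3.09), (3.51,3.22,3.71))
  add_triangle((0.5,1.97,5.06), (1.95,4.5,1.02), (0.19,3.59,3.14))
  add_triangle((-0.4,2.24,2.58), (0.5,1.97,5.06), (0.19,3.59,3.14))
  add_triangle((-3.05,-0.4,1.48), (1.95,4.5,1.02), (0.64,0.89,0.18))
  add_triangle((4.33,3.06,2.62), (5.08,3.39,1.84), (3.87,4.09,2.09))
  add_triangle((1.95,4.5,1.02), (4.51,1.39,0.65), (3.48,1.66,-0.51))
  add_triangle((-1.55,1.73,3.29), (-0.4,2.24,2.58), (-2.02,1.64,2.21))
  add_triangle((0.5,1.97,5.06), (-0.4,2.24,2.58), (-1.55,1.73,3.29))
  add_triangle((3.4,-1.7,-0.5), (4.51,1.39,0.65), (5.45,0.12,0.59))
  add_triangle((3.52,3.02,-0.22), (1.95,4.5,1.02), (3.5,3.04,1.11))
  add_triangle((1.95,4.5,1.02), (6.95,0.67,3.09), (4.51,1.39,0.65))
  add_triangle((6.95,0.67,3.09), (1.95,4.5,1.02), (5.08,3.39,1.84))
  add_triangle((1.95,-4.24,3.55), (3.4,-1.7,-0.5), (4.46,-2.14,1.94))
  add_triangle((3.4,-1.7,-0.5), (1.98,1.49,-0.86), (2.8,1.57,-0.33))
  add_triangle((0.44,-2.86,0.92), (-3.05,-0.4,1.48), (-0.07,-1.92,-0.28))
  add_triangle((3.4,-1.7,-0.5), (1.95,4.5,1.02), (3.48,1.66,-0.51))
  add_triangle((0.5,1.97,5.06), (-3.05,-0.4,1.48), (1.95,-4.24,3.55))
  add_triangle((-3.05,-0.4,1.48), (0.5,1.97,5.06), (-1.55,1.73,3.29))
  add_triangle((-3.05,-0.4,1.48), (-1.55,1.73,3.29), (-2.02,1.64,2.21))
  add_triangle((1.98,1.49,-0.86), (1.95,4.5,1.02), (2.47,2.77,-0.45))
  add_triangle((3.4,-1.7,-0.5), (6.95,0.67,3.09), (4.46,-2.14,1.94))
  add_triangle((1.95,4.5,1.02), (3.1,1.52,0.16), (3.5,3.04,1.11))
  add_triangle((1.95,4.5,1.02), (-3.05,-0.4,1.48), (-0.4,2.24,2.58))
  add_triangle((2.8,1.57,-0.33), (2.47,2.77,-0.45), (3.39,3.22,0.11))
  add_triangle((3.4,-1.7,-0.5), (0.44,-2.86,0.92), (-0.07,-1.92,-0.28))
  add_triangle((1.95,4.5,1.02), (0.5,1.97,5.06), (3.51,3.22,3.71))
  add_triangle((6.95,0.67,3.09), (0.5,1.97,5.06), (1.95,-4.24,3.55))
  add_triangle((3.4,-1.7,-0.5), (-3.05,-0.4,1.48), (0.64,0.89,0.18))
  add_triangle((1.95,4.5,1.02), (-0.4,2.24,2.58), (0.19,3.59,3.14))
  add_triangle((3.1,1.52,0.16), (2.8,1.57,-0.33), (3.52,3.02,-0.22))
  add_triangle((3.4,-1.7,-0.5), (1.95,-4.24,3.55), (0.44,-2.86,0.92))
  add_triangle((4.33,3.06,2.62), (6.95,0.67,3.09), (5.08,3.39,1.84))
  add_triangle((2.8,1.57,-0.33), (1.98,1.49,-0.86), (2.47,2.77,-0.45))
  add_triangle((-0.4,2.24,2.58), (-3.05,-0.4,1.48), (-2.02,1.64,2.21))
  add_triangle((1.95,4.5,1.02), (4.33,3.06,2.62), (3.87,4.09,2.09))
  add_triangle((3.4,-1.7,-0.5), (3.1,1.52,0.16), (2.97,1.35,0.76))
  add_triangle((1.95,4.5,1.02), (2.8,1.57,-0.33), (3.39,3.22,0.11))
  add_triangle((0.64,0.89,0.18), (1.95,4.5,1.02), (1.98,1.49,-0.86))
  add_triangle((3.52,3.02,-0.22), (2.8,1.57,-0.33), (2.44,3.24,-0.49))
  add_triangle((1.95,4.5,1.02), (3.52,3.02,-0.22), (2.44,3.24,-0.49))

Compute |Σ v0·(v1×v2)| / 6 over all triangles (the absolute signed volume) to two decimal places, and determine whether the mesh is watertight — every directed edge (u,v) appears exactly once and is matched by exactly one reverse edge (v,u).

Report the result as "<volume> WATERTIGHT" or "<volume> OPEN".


139.89 OPEN

Per-triangle v0·(v1×v2)/6:
  t1: -1.6136
  t2: +3.3610
  t3: +0.8943
  t4: -1.4136
  t5: +2.5265
  t6: +8.2072
  t7: +1.4636
  t8: +1.1614
  t9: +2.6646
  t10: +4.2600
  t11: -1.4594
  t12: -0.7752
  t13: +4.0782
  t14: +1.0222
  t15: +1.3095
  t16: +11.3628
  t17: +4.1083
  t18: +1.1823
  t19: -0.2527
  t20: +1.2429
  t21: +3.2909
  t22: +0.6878
  t23: +1.7057
  t24: +0.7569
  t25: +2.1788
  t26: +6.9380
  t27: -2.6048
  t28: +4.9985
  t29: +1.0722
  t30: +1.5667
  t31: -2.5122
  t32: +16.4710
  t33: +2.7543
  t34: +1.2489
  t35: +0.0619
  t36: +5.8876
  t37: -1.0728
  t38: +2.8563
  t39: +0.4272
  t40: +1.5252
  t41: +8.1074
  t42: +30.7856
  t43: -1.0063
  t44: +0.2689
  t45: +0.2764
  t46: +3.9179
  t47: +3.6157
  t48: +0.3769
  t49: -0.8772
  t50: +0.4106
  t51: +1.0926
  t52: -0.0406
  t53: -0.2067
  t54: +0.2691
  t55: +1.3278
Σ = +139.8864 → |volume| = 139.89

Directed edges: 165 total; 7 unmatched, e.g. (4.33,3.06,2.62)→(3.51,3.22,3.71) → open.


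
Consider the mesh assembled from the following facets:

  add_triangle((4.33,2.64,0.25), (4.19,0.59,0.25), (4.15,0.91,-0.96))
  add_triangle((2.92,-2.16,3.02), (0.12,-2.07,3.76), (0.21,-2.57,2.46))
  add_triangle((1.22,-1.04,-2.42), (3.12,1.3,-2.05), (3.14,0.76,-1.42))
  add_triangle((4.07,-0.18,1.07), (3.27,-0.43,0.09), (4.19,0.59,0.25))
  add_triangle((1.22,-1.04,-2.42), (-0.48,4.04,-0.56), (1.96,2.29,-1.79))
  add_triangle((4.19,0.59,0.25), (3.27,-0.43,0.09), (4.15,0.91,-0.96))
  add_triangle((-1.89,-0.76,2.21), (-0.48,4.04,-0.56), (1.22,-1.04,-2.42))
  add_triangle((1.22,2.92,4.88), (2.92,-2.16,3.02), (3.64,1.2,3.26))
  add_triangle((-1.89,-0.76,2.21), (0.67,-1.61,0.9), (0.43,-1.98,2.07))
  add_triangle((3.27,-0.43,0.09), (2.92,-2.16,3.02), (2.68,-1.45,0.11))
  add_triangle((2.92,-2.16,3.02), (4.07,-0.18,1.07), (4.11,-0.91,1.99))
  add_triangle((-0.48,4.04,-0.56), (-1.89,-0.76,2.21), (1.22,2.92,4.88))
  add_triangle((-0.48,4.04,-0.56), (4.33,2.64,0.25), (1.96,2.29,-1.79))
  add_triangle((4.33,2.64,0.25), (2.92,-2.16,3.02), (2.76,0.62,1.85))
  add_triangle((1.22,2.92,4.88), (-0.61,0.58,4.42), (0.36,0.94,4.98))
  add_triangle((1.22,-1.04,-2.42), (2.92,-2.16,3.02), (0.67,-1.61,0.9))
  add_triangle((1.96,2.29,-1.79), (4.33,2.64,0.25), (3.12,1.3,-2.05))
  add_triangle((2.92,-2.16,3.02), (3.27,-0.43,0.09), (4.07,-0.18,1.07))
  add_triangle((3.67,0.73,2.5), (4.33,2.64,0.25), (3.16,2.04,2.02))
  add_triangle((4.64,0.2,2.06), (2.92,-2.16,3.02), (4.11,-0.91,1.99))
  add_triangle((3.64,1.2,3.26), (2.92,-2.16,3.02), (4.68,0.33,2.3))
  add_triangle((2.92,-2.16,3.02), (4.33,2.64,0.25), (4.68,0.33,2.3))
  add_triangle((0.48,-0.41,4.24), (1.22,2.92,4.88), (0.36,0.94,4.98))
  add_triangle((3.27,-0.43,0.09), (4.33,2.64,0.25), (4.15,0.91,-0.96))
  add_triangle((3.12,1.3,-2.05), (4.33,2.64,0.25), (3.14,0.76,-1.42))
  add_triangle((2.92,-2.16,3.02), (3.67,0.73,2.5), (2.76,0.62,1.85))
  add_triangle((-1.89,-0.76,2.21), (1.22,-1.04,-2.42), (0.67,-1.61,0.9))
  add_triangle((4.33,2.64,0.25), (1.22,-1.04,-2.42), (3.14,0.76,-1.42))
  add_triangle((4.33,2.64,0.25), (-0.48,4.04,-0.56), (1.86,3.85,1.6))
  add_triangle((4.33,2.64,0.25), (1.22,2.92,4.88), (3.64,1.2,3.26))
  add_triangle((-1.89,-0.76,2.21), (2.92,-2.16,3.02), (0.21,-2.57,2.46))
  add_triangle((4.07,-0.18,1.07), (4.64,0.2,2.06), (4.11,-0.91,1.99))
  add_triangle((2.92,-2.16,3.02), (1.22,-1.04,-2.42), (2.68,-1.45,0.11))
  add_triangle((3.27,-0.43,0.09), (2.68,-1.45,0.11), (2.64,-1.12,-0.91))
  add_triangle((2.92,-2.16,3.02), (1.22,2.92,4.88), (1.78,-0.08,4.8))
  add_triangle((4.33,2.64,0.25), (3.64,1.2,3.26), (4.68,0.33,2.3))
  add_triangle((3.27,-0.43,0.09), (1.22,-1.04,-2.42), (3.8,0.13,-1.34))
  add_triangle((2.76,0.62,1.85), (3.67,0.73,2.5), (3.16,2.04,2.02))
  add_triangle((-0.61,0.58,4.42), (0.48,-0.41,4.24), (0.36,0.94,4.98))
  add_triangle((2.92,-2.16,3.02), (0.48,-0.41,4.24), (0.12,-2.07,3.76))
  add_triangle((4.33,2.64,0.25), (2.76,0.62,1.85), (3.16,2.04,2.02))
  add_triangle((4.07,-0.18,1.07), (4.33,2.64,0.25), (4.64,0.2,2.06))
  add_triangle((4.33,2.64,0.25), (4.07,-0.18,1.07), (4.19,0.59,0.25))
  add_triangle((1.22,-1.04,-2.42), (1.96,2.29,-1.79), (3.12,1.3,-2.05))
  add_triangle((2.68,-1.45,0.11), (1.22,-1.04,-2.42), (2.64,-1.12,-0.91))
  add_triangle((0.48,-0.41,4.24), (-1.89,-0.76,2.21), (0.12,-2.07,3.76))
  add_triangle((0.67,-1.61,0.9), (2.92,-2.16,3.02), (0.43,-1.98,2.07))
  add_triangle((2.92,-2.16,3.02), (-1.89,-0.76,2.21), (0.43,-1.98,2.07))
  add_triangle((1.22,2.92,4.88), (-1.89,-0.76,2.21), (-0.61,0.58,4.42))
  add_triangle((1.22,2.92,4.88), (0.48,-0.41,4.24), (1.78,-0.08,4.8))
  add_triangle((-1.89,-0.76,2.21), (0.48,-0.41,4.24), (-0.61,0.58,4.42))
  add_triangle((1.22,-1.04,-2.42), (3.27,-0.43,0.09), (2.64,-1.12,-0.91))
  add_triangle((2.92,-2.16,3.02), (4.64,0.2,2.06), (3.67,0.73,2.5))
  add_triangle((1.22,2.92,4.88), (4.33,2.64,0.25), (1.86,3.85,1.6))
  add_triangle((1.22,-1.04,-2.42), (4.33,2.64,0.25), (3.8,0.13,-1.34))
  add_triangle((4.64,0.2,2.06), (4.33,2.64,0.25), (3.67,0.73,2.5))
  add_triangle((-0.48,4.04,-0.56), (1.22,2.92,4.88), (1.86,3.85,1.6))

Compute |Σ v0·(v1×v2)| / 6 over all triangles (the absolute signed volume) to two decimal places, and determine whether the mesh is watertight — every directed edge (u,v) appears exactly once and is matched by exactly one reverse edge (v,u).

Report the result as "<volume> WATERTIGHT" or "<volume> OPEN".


Per-triangle v0·(v1×v2)/6:
  t1: +1.7103
  t2: +2.1101
  t3: +0.9793
  t4: +0.5696
  t5: +2.7666
  t6: +0.7748
  t7: +1.8653
  t8: +7.7932
  t9: +0.3815
  t10: +1.7234
  t11: +0.1403
  t12: +9.2672
  t13: +5.5301
  t14: -2.6206
  t15: +1.3591
  t16: +2.0106
  t17: +2.5895
  t18: +1.4963
  t19: +2.1864
  t20: +1.1569
  t21: +3.8810
  t22: +0.5794
  t23: +1.1590
  t24: -1.9827
  t25: +1.1620
  t26: -0.0057
  t27: +1.3998
  t28: -0.0135
  t29: +5.7103
  t30: +8.3276
  t31: -2.5386
  t32: +0.6650
  t33: +1.1322
  t34: +0.6031
  t35: +3.3269
  t36: +4.0608
  t37: +1.5345
  t38: -0.0202
  t39: +0.9704
  t40: +3.5123
  t41: -1.5476
  t42: +1.8579
  t43: +1.1684
  t44: +1.6442
  t45: +0.5130
  t46: +2.4628
  t47: +0.7140
  t48: +1.6615
  t49: +1.1971
  t50: +2.7828
  t51: +1.9523
  t52: +0.5624
  t53: +2.3013
  t54: +7.0827
  t55: +1.9229
  t56: +2.3914
  t57: +5.9952
Σ = +111.9155 → |volume| = 111.92

Directed edges: 171 total; 9 unmatched, e.g. (0.12,-2.07,3.76)→(0.21,-2.57,2.46) → open.

111.92 OPEN


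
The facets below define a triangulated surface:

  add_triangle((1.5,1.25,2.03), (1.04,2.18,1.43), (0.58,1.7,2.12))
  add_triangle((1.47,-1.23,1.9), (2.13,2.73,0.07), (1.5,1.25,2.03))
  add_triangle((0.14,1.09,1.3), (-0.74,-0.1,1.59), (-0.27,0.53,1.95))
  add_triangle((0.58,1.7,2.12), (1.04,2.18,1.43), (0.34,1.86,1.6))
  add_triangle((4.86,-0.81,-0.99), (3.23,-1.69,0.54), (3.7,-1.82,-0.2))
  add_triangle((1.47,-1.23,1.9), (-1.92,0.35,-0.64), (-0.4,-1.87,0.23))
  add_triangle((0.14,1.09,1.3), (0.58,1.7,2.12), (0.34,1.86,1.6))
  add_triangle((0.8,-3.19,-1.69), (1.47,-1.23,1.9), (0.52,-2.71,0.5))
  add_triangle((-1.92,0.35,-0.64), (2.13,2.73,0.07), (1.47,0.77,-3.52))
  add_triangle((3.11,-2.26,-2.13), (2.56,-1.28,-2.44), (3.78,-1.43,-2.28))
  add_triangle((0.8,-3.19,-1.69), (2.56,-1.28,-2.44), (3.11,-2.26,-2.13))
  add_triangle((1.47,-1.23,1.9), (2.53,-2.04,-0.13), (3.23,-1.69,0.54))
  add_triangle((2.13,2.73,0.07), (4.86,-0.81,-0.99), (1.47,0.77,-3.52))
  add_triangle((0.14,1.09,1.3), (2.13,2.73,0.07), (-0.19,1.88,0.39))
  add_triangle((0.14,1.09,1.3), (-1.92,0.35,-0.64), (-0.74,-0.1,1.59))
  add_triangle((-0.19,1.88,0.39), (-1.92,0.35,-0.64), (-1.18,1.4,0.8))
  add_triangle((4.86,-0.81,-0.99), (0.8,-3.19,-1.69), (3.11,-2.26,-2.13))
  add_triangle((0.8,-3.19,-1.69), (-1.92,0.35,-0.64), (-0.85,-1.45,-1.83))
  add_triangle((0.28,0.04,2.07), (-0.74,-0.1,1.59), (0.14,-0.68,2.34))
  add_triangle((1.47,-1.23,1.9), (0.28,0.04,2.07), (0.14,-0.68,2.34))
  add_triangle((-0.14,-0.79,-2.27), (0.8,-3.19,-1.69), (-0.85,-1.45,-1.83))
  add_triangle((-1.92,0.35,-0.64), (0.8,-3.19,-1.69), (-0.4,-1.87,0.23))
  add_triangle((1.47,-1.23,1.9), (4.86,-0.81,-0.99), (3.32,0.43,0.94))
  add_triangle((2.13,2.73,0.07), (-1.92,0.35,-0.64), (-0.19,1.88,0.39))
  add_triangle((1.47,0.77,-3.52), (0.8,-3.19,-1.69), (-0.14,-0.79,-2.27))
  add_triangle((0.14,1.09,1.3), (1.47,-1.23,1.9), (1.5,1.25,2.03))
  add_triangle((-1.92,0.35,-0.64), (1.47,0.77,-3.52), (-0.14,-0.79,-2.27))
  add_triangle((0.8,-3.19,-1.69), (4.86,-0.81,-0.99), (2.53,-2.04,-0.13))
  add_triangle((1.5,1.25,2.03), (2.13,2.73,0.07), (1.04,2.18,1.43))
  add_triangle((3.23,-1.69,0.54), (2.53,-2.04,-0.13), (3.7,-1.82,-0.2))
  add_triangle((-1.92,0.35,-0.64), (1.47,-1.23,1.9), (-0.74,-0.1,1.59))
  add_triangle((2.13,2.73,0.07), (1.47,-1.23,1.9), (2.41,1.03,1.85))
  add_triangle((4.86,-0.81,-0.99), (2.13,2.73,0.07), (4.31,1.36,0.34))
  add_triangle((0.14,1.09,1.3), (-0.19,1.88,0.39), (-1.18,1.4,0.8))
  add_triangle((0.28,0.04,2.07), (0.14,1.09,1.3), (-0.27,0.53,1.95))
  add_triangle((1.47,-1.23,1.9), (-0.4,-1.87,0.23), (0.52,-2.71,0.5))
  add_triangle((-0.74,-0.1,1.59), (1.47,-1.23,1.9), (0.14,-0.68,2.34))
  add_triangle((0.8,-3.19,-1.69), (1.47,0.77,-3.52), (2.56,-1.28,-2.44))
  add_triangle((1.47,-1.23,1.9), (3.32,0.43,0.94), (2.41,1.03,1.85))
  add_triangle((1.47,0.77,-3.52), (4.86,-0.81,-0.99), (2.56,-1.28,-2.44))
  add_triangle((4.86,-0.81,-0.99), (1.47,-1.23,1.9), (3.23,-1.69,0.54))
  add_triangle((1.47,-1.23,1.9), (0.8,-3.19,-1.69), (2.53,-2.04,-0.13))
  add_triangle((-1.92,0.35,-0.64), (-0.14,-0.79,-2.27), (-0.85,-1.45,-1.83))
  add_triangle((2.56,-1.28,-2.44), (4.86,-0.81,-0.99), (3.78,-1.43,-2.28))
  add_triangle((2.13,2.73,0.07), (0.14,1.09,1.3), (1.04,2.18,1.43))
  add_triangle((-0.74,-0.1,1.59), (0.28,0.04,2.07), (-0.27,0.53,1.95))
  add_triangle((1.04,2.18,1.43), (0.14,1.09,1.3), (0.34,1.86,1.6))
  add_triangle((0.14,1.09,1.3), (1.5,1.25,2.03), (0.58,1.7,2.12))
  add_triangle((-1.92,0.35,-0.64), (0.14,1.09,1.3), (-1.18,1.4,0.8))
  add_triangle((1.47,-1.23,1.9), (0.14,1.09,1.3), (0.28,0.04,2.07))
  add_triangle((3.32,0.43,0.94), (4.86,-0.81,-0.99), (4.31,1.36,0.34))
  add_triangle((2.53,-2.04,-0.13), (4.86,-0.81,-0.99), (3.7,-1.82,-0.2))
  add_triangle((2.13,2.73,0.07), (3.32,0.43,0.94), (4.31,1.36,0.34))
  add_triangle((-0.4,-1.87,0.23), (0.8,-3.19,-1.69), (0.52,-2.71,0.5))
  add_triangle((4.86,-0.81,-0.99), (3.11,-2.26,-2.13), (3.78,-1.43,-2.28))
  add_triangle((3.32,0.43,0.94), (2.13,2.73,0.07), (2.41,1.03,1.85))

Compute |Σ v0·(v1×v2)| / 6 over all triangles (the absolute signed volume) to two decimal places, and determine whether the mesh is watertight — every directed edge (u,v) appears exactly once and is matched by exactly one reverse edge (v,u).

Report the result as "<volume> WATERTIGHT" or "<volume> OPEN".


63.68 WATERTIGHT

Per-triangle v0·(v1×v2)/6:
  t1: +0.4315
  t2: +1.7476
  t3: +0.0691
  t4: +0.1679
  t5: +0.6511
  t6: +0.7648
  t7: +0.0423
  t8: +1.4119
  t9: +3.7888
  t10: +0.5616
  t11: +1.2720
  t12: +0.7750
  t13: +8.4620
  t14: +0.8485
  t15: +0.7498
  t16: +0.5328
  t17: +1.5509
  t18: +0.5017
  t19: +0.2310
  t20: +0.3806
  t21: +1.0038
  t22: +1.5705
  t23: +3.0414
  t24: +0.8303
  t25: +2.3432
  t26: +0.6598
  t27: +1.7850
  t28: +2.9559
  t29: +0.9289
  t30: +0.3501
  t31: +0.4594
  t32: -0.6042
  t33: +2.1952
  t34: +0.3894
  t35: +0.1900
  t36: +0.5093
  t37: +0.0293
  t38: +3.1179
  t39: +1.5071
  t40: +3.8034
  t41: +1.0960
  t42: +2.1511
  t43: +0.7382
  t44: +0.1995
  t45: +0.0617
  t46: +0.1863
  t47: -0.0639
  t48: +0.0129
  t49: +0.0492
  t50: +0.4300
  t51: +1.7508
  t52: +0.3502
  t53: +0.9589
  t54: +0.7907
  t55: +1.1605
  t56: +1.7974
Σ = +63.6762 → |volume| = 63.68

Directed edges: 168 total, each appears once with its reverse present → watertight.


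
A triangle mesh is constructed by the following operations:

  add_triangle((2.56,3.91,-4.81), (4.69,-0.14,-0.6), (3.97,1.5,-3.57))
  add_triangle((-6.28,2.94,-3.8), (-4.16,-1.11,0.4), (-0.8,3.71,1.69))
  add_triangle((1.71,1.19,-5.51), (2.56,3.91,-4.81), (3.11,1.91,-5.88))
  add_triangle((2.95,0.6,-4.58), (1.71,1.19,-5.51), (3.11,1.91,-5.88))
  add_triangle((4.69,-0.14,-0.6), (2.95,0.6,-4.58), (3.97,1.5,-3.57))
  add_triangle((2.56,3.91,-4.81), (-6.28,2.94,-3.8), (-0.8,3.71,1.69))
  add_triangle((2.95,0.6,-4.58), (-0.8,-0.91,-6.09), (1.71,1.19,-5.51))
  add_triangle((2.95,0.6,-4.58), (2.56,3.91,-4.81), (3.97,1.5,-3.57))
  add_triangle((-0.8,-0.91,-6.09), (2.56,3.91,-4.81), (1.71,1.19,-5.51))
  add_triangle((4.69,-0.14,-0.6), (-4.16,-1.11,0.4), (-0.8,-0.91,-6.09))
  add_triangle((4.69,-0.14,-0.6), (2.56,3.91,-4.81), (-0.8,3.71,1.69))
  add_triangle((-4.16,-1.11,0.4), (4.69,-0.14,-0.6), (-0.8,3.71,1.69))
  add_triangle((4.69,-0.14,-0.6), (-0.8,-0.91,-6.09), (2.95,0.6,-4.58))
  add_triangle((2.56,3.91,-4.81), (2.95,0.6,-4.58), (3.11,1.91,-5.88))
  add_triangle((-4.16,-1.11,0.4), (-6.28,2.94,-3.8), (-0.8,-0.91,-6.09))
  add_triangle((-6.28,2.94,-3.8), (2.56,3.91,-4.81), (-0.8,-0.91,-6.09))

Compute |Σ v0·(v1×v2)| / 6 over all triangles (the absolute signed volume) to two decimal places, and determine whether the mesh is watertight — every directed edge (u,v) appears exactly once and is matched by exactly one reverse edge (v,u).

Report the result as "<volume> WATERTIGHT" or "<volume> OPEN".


Per-triangle v0·(v1×v2)/6:
  t1: +3.8707
  t2: +17.1418
  t3: +2.7613
  t4: +1.3578
  t5: +3.6699
  t6: +33.8248
  t7: +4.0851
  t8: +4.6065
  t9: +4.9118
  t10: +5.8774
  t11: +17.8627
  t12: +1.1507
  t13: +6.3983
  t14: +1.2276
  t15: +21.8622
  t16: +38.5236
Σ = +169.1322 → |volume| = 169.13

Directed edges: 48 total, each appears once with its reverse present → watertight.

169.13 WATERTIGHT


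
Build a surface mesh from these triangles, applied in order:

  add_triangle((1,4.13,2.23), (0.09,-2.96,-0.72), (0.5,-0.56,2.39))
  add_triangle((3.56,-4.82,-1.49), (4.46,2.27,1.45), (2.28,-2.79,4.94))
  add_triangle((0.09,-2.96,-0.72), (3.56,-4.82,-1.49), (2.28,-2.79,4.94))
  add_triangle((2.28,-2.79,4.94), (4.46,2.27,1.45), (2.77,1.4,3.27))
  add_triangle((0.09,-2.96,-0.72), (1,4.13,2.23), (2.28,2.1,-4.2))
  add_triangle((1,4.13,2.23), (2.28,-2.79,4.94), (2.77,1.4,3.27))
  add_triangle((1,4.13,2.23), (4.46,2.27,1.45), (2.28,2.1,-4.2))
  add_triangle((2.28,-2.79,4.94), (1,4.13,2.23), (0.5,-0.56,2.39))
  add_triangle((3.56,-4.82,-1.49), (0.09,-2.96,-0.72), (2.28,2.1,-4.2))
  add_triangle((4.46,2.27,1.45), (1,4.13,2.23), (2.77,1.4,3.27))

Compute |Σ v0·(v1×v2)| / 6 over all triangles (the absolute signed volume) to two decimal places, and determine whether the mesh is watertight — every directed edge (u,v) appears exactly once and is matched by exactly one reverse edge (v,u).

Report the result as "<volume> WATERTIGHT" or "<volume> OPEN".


Per-triangle v0·(v1×v2)/6:
  t1: -1.1108
  t2: +28.4728
  t3: +9.8055
  t4: +6.9271
  t5: -4.0328
  t6: +5.6726
  t7: +14.6304
  t8: +2.6570
  t9: +7.5656
  t10: +6.3916
Σ = +76.9792 → |volume| = 76.98

Directed edges: 30 total; 6 unmatched, e.g. (0.09,-2.96,-0.72)→(0.5,-0.56,2.39) → open.

76.98 OPEN


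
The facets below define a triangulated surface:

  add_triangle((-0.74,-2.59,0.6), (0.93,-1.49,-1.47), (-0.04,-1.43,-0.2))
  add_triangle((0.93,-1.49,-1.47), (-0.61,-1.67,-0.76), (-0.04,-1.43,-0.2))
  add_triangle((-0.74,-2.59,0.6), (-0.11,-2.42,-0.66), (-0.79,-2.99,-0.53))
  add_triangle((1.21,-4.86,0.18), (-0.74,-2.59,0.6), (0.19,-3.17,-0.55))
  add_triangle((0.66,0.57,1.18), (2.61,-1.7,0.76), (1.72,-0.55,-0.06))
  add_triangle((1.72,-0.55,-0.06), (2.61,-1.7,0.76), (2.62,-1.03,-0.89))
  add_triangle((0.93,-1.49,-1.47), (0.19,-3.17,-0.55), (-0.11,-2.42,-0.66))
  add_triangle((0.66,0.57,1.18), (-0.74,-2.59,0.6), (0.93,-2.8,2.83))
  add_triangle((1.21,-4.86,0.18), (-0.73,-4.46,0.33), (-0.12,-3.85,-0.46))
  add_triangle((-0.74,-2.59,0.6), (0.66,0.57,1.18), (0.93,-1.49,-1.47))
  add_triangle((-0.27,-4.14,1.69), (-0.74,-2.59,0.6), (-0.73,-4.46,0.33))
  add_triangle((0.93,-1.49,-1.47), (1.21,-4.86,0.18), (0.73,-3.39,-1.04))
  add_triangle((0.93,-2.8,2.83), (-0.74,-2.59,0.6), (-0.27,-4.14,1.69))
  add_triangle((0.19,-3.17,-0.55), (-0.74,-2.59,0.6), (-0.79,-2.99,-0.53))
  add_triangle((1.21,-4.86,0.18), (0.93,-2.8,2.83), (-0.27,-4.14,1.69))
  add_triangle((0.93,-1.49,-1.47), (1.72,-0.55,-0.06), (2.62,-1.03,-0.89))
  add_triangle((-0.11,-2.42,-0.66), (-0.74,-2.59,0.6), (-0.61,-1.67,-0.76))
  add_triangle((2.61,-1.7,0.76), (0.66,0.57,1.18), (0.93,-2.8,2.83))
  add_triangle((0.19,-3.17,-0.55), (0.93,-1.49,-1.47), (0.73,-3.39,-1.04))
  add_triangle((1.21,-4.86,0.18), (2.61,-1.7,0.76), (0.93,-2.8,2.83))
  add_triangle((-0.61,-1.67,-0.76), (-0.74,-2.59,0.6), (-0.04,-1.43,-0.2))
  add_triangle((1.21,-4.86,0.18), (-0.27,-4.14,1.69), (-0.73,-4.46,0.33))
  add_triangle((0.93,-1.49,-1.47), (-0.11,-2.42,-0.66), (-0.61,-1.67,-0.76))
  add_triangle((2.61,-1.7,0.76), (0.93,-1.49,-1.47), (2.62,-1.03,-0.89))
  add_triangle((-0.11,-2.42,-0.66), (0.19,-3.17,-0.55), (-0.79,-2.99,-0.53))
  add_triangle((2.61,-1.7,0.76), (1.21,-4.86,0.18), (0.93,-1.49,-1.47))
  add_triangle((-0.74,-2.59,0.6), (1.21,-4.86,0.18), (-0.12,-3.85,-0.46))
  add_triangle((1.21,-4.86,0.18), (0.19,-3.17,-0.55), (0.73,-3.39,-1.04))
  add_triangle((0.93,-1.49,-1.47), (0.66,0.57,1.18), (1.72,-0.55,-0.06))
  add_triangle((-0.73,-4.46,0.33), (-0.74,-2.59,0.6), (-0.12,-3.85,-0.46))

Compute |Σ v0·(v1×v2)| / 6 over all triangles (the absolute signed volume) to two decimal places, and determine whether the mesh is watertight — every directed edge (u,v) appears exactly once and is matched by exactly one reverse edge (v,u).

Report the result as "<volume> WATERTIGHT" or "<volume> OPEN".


19.86 WATERTIGHT

Per-triangle v0·(v1×v2)/6:
  t1: -0.0221
  t2: -0.2913
  t3: -0.2730
  t4: +0.9933
  t5: +0.4890
  t6: +0.2450
  t7: +0.2699
  t8: +0.5117
  t9: +1.0423
  t10: -1.1574
  t11: +0.4488
  t12: +0.6686
  t13: +0.3137
  t14: +0.5427
  t15: +3.1623
  t16: -0.1938
  t17: +0.3578
  t18: +2.0560
  t19: +0.1365
  t20: +4.6975
  t21: -0.2129
  t22: +2.1171
  t23: +0.3517
  t24: +1.1481
  t25: +0.1214
  t26: +3.0171
  t27: -1.1163
  t28: +0.5041
  t29: -0.0894
  t30: +0.0201
Σ = +19.8587 → |volume| = 19.86

Directed edges: 90 total, each appears once with its reverse present → watertight.


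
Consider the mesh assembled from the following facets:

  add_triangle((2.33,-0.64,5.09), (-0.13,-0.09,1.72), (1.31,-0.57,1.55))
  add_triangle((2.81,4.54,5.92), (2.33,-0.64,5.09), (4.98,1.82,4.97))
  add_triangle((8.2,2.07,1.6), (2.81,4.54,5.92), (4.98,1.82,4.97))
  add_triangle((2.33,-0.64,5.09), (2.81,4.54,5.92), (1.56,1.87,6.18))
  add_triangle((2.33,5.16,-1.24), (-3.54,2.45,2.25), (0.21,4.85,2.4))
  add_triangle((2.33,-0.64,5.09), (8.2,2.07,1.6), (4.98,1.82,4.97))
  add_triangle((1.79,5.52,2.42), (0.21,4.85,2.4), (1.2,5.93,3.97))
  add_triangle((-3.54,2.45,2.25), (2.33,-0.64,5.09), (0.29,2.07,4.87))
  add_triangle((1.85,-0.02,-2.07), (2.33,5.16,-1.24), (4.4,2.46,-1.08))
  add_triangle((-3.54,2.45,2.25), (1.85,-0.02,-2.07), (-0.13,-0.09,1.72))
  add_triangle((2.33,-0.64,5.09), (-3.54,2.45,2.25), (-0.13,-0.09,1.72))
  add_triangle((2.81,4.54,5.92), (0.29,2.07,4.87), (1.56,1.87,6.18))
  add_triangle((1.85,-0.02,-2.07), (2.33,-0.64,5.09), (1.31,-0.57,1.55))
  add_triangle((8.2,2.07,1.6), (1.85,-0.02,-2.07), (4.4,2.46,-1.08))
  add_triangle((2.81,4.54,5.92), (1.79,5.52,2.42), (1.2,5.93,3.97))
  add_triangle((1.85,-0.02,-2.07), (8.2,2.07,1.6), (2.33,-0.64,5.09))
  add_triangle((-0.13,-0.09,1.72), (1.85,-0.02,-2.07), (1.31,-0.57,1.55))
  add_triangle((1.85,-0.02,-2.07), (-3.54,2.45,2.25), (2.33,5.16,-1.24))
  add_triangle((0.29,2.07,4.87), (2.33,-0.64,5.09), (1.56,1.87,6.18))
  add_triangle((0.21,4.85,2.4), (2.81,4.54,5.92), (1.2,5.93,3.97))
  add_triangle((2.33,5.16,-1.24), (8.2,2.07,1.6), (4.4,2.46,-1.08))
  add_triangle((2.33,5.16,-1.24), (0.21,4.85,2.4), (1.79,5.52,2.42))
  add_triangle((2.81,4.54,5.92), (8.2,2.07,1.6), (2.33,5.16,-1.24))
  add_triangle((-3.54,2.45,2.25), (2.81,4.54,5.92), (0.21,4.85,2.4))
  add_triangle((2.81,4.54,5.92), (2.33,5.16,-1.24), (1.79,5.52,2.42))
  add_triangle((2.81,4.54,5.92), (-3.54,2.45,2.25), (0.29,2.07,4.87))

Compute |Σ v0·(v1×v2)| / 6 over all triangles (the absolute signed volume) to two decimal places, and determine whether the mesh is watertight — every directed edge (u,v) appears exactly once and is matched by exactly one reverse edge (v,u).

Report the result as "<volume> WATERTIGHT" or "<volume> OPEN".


Per-triangle v0·(v1×v2)/6:
  t1: +0.2276
  t2: +11.9184
  t3: +16.7998
  t4: +5.9133
  t5: +9.4132
  t6: +10.2769
  t7: +1.5358
  t8: +5.9029
  t9: +5.0875
  t10: -1.1226
  t11: +1.6373
  t12: +3.4675
  t13: +0.7475
  t14: +5.7730
  t15: +4.3001
  t16: +7.1657
  t17: -0.1849
  t18: +3.7520
  t19: +1.4673
  t20: +0.6131
  t21: +8.9874
  t22: +4.2253
  t23: +42.4350
  t24: +13.0184
  t25: +6.6846
  t26: +9.0140
Σ = +179.0563 → |volume| = 179.06

Directed edges: 78 total, each appears once with its reverse present → watertight.

179.06 WATERTIGHT
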